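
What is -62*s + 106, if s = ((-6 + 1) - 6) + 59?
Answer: -2870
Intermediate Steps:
s = 48 (s = (-5 - 6) + 59 = -11 + 59 = 48)
-62*s + 106 = -62*48 + 106 = -2976 + 106 = -2870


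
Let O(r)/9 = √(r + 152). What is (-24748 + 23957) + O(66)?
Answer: -791 + 9*√218 ≈ -658.12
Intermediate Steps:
O(r) = 9*√(152 + r) (O(r) = 9*√(r + 152) = 9*√(152 + r))
(-24748 + 23957) + O(66) = (-24748 + 23957) + 9*√(152 + 66) = -791 + 9*√218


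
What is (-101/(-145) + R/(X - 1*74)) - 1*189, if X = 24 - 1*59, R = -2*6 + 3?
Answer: -2974831/15805 ≈ -188.22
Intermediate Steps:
R = -9 (R = -12 + 3 = -9)
X = -35 (X = 24 - 59 = -35)
(-101/(-145) + R/(X - 1*74)) - 1*189 = (-101/(-145) - 9/(-35 - 1*74)) - 1*189 = (-101*(-1/145) - 9/(-35 - 74)) - 189 = (101/145 - 9/(-109)) - 189 = (101/145 - 9*(-1/109)) - 189 = (101/145 + 9/109) - 189 = 12314/15805 - 189 = -2974831/15805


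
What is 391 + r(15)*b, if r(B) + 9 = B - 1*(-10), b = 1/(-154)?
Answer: 30099/77 ≈ 390.90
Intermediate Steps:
b = -1/154 ≈ -0.0064935
r(B) = 1 + B (r(B) = -9 + (B - 1*(-10)) = -9 + (B + 10) = -9 + (10 + B) = 1 + B)
391 + r(15)*b = 391 + (1 + 15)*(-1/154) = 391 + 16*(-1/154) = 391 - 8/77 = 30099/77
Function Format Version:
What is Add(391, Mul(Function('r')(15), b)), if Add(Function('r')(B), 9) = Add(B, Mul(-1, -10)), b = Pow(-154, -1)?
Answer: Rational(30099, 77) ≈ 390.90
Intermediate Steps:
b = Rational(-1, 154) ≈ -0.0064935
Function('r')(B) = Add(1, B) (Function('r')(B) = Add(-9, Add(B, Mul(-1, -10))) = Add(-9, Add(B, 10)) = Add(-9, Add(10, B)) = Add(1, B))
Add(391, Mul(Function('r')(15), b)) = Add(391, Mul(Add(1, 15), Rational(-1, 154))) = Add(391, Mul(16, Rational(-1, 154))) = Add(391, Rational(-8, 77)) = Rational(30099, 77)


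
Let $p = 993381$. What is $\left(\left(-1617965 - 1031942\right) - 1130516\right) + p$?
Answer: $-2787042$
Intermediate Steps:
$\left(\left(-1617965 - 1031942\right) - 1130516\right) + p = \left(\left(-1617965 - 1031942\right) - 1130516\right) + 993381 = \left(-2649907 - 1130516\right) + 993381 = -3780423 + 993381 = -2787042$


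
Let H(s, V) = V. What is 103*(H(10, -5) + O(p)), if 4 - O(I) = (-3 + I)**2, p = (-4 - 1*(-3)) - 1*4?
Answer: -6695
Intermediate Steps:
p = -5 (p = (-4 + 3) - 4 = -1 - 4 = -5)
O(I) = 4 - (-3 + I)**2
103*(H(10, -5) + O(p)) = 103*(-5 + (4 - (-3 - 5)**2)) = 103*(-5 + (4 - 1*(-8)**2)) = 103*(-5 + (4 - 1*64)) = 103*(-5 + (4 - 64)) = 103*(-5 - 60) = 103*(-65) = -6695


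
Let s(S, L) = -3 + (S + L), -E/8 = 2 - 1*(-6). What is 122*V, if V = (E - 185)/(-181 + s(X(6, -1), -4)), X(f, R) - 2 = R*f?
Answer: 5063/32 ≈ 158.22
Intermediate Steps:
E = -64 (E = -8*(2 - 1*(-6)) = -8*(2 + 6) = -8*8 = -64)
X(f, R) = 2 + R*f
s(S, L) = -3 + L + S (s(S, L) = -3 + (L + S) = -3 + L + S)
V = 83/64 (V = (-64 - 185)/(-181 + (-3 - 4 + (2 - 1*6))) = -249/(-181 + (-3 - 4 + (2 - 6))) = -249/(-181 + (-3 - 4 - 4)) = -249/(-181 - 11) = -249/(-192) = -249*(-1/192) = 83/64 ≈ 1.2969)
122*V = 122*(83/64) = 5063/32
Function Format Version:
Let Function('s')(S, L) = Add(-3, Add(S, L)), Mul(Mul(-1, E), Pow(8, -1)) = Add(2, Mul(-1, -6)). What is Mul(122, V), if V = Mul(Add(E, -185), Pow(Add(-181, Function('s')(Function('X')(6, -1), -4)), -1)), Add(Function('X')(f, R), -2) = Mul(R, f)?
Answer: Rational(5063, 32) ≈ 158.22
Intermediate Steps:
E = -64 (E = Mul(-8, Add(2, Mul(-1, -6))) = Mul(-8, Add(2, 6)) = Mul(-8, 8) = -64)
Function('X')(f, R) = Add(2, Mul(R, f))
Function('s')(S, L) = Add(-3, L, S) (Function('s')(S, L) = Add(-3, Add(L, S)) = Add(-3, L, S))
V = Rational(83, 64) (V = Mul(Add(-64, -185), Pow(Add(-181, Add(-3, -4, Add(2, Mul(-1, 6)))), -1)) = Mul(-249, Pow(Add(-181, Add(-3, -4, Add(2, -6))), -1)) = Mul(-249, Pow(Add(-181, Add(-3, -4, -4)), -1)) = Mul(-249, Pow(Add(-181, -11), -1)) = Mul(-249, Pow(-192, -1)) = Mul(-249, Rational(-1, 192)) = Rational(83, 64) ≈ 1.2969)
Mul(122, V) = Mul(122, Rational(83, 64)) = Rational(5063, 32)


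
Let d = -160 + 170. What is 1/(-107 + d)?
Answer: -1/97 ≈ -0.010309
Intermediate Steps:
d = 10
1/(-107 + d) = 1/(-107 + 10) = 1/(-97) = -1/97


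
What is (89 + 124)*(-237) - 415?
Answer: -50896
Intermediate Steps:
(89 + 124)*(-237) - 415 = 213*(-237) - 415 = -50481 - 415 = -50896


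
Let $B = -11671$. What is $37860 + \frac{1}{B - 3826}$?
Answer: $\frac{586716419}{15497} \approx 37860.0$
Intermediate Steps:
$37860 + \frac{1}{B - 3826} = 37860 + \frac{1}{-11671 - 3826} = 37860 + \frac{1}{-15497} = 37860 - \frac{1}{15497} = \frac{586716419}{15497}$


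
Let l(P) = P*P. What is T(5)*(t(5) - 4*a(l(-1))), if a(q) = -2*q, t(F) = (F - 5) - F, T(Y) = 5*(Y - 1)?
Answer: 60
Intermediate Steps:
l(P) = P**2
T(Y) = -5 + 5*Y (T(Y) = 5*(-1 + Y) = -5 + 5*Y)
t(F) = -5 (t(F) = (-5 + F) - F = -5)
T(5)*(t(5) - 4*a(l(-1))) = (-5 + 5*5)*(-5 - (-8)*(-1)**2) = (-5 + 25)*(-5 - (-8)) = 20*(-5 - 4*(-2)) = 20*(-5 + 8) = 20*3 = 60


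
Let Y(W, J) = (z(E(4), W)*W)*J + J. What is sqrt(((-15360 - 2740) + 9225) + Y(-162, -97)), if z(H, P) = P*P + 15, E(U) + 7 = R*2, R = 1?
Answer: sqrt(412624954) ≈ 20313.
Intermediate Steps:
E(U) = -5 (E(U) = -7 + 1*2 = -7 + 2 = -5)
z(H, P) = 15 + P**2 (z(H, P) = P**2 + 15 = 15 + P**2)
Y(W, J) = J + J*W*(15 + W**2) (Y(W, J) = ((15 + W**2)*W)*J + J = (W*(15 + W**2))*J + J = J*W*(15 + W**2) + J = J + J*W*(15 + W**2))
sqrt(((-15360 - 2740) + 9225) + Y(-162, -97)) = sqrt(((-15360 - 2740) + 9225) - 97*(1 - 162*(15 + (-162)**2))) = sqrt((-18100 + 9225) - 97*(1 - 162*(15 + 26244))) = sqrt(-8875 - 97*(1 - 162*26259)) = sqrt(-8875 - 97*(1 - 4253958)) = sqrt(-8875 - 97*(-4253957)) = sqrt(-8875 + 412633829) = sqrt(412624954)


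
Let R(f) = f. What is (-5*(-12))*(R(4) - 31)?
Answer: -1620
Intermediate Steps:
(-5*(-12))*(R(4) - 31) = (-5*(-12))*(4 - 31) = 60*(-27) = -1620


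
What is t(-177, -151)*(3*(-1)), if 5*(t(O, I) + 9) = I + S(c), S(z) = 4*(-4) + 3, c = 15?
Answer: 627/5 ≈ 125.40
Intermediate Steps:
S(z) = -13 (S(z) = -16 + 3 = -13)
t(O, I) = -58/5 + I/5 (t(O, I) = -9 + (I - 13)/5 = -9 + (-13 + I)/5 = -9 + (-13/5 + I/5) = -58/5 + I/5)
t(-177, -151)*(3*(-1)) = (-58/5 + (⅕)*(-151))*(3*(-1)) = (-58/5 - 151/5)*(-3) = -209/5*(-3) = 627/5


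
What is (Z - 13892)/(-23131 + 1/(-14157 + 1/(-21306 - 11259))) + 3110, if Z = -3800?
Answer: 33172935935823162/10663916245051 ≈ 3110.8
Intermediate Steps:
(Z - 13892)/(-23131 + 1/(-14157 + 1/(-21306 - 11259))) + 3110 = (-3800 - 13892)/(-23131 + 1/(-14157 + 1/(-21306 - 11259))) + 3110 = -17692/(-23131 + 1/(-14157 + 1/(-32565))) + 3110 = -17692/(-23131 + 1/(-14157 - 1/32565)) + 3110 = -17692/(-23131 + 1/(-461022706/32565)) + 3110 = -17692/(-23131 - 32565/461022706) + 3110 = -17692/(-10663916245051/461022706) + 3110 = -17692*(-461022706/10663916245051) + 3110 = 8156413714552/10663916245051 + 3110 = 33172935935823162/10663916245051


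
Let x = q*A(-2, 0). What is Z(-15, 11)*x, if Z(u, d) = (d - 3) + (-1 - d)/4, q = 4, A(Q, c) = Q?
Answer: -40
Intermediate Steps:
Z(u, d) = -13/4 + 3*d/4 (Z(u, d) = (-3 + d) + (-1 - d)*(¼) = (-3 + d) + (-¼ - d/4) = -13/4 + 3*d/4)
x = -8 (x = 4*(-2) = -8)
Z(-15, 11)*x = (-13/4 + (¾)*11)*(-8) = (-13/4 + 33/4)*(-8) = 5*(-8) = -40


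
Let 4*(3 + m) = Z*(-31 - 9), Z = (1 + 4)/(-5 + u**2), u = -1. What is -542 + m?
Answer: -1065/2 ≈ -532.50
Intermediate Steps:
Z = -5/4 (Z = (1 + 4)/(-5 + (-1)**2) = 5/(-5 + 1) = 5/(-4) = 5*(-1/4) = -5/4 ≈ -1.2500)
m = 19/2 (m = -3 + (-5*(-31 - 9)/4)/4 = -3 + (-5/4*(-40))/4 = -3 + (1/4)*50 = -3 + 25/2 = 19/2 ≈ 9.5000)
-542 + m = -542 + 19/2 = -1065/2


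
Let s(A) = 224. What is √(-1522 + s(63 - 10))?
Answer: I*√1298 ≈ 36.028*I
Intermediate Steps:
√(-1522 + s(63 - 10)) = √(-1522 + 224) = √(-1298) = I*√1298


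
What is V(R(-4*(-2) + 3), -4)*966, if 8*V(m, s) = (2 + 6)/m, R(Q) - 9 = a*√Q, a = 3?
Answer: -483 + 161*√11 ≈ 50.977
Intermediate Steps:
R(Q) = 9 + 3*√Q
V(m, s) = 1/m (V(m, s) = ((2 + 6)/m)/8 = (8/m)/8 = 1/m)
V(R(-4*(-2) + 3), -4)*966 = 966/(9 + 3*√(-4*(-2) + 3)) = 966/(9 + 3*√(8 + 3)) = 966/(9 + 3*√11)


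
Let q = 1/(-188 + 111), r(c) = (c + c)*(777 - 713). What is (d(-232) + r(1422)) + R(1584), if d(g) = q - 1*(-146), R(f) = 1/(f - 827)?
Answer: 10618040138/58289 ≈ 1.8216e+5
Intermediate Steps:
R(f) = 1/(-827 + f)
r(c) = 128*c (r(c) = (2*c)*64 = 128*c)
q = -1/77 (q = 1/(-77) = -1/77 ≈ -0.012987)
d(g) = 11241/77 (d(g) = -1/77 - 1*(-146) = -1/77 + 146 = 11241/77)
(d(-232) + r(1422)) + R(1584) = (11241/77 + 128*1422) + 1/(-827 + 1584) = (11241/77 + 182016) + 1/757 = 14026473/77 + 1/757 = 10618040138/58289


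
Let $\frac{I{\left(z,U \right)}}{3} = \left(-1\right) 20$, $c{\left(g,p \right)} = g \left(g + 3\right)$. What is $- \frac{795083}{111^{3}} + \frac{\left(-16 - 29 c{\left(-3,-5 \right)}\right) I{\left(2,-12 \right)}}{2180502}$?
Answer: $- \frac{96242619217}{165673451709} \approx -0.58092$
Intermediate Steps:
$c{\left(g,p \right)} = g \left(3 + g\right)$
$I{\left(z,U \right)} = -60$ ($I{\left(z,U \right)} = 3 \left(\left(-1\right) 20\right) = 3 \left(-20\right) = -60$)
$- \frac{795083}{111^{3}} + \frac{\left(-16 - 29 c{\left(-3,-5 \right)}\right) I{\left(2,-12 \right)}}{2180502} = - \frac{795083}{111^{3}} + \frac{\left(-16 - 29 \left(- 3 \left(3 - 3\right)\right)\right) \left(-60\right)}{2180502} = - \frac{795083}{1367631} + \left(-16 - 29 \left(\left(-3\right) 0\right)\right) \left(-60\right) \frac{1}{2180502} = \left(-795083\right) \frac{1}{1367631} + \left(-16 - 0\right) \left(-60\right) \frac{1}{2180502} = - \frac{795083}{1367631} + \left(-16 + 0\right) \left(-60\right) \frac{1}{2180502} = - \frac{795083}{1367631} + \left(-16\right) \left(-60\right) \frac{1}{2180502} = - \frac{795083}{1367631} + 960 \cdot \frac{1}{2180502} = - \frac{795083}{1367631} + \frac{160}{363417} = - \frac{96242619217}{165673451709}$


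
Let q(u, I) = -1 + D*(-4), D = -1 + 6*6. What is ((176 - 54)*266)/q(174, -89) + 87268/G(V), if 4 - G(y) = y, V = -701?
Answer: -74992/705 ≈ -106.37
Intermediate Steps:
G(y) = 4 - y
D = 35 (D = -1 + 36 = 35)
q(u, I) = -141 (q(u, I) = -1 + 35*(-4) = -1 - 140 = -141)
((176 - 54)*266)/q(174, -89) + 87268/G(V) = ((176 - 54)*266)/(-141) + 87268/(4 - 1*(-701)) = (122*266)*(-1/141) + 87268/(4 + 701) = 32452*(-1/141) + 87268/705 = -32452/141 + 87268*(1/705) = -32452/141 + 87268/705 = -74992/705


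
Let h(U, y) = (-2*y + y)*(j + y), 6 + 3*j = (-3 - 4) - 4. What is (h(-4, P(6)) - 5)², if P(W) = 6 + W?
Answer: 6561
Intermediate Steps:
j = -17/3 (j = -2 + ((-3 - 4) - 4)/3 = -2 + (-7 - 4)/3 = -2 + (⅓)*(-11) = -2 - 11/3 = -17/3 ≈ -5.6667)
h(U, y) = -y*(-17/3 + y) (h(U, y) = (-2*y + y)*(-17/3 + y) = (-y)*(-17/3 + y) = -y*(-17/3 + y))
(h(-4, P(6)) - 5)² = ((6 + 6)*(17 - 3*(6 + 6))/3 - 5)² = ((⅓)*12*(17 - 3*12) - 5)² = ((⅓)*12*(17 - 36) - 5)² = ((⅓)*12*(-19) - 5)² = (-76 - 5)² = (-81)² = 6561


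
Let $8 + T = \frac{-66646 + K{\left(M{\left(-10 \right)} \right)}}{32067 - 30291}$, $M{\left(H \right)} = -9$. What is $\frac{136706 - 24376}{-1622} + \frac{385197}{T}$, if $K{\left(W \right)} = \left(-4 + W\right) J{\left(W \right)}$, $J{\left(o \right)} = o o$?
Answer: $- \frac{559413412847}{66426577} \approx -8421.5$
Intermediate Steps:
$J{\left(o \right)} = o^{2}$
$K{\left(W \right)} = W^{2} \left(-4 + W\right)$ ($K{\left(W \right)} = \left(-4 + W\right) W^{2} = W^{2} \left(-4 + W\right)$)
$T = - \frac{81907}{1776}$ ($T = -8 + \frac{-66646 + \left(-9\right)^{2} \left(-4 - 9\right)}{32067 - 30291} = -8 + \frac{-66646 + 81 \left(-13\right)}{1776} = -8 + \left(-66646 - 1053\right) \frac{1}{1776} = -8 - \frac{67699}{1776} = - \frac{81907}{1776} \approx -46.119$)
$\frac{136706 - 24376}{-1622} + \frac{385197}{T} = \frac{136706 - 24376}{-1622} + \frac{385197}{- \frac{81907}{1776}} = 112330 \left(- \frac{1}{1622}\right) + 385197 \left(- \frac{1776}{81907}\right) = - \frac{56165}{811} - \frac{684109872}{81907} = - \frac{559413412847}{66426577}$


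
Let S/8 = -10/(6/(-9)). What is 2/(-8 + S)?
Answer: 1/56 ≈ 0.017857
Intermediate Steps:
S = 120 (S = 8*(-10/(6/(-9))) = 8*(-10/(6*(-1/9))) = 8*(-10/(-2/3)) = 8*(-10*(-3/2)) = 8*15 = 120)
2/(-8 + S) = 2/(-8 + 120) = 2/112 = (1/112)*2 = 1/56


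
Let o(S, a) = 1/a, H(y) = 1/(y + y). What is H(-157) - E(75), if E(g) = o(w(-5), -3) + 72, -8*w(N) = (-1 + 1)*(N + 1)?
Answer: -67513/942 ≈ -71.670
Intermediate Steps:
H(y) = 1/(2*y)
w(N) = 0 (w(N) = -(-1 + 1)*(N + 1)/8 = -0*(1 + N) = -⅛*0 = 0)
o(S, a) = 1/a
E(g) = 215/3 (E(g) = 1/(-3) + 72 = -⅓ + 72 = 215/3)
H(-157) - E(75) = (½)/(-157) - 1*215/3 = (½)*(-1/157) - 215/3 = -1/314 - 215/3 = -67513/942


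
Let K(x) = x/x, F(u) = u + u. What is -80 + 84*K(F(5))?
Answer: 4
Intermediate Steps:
F(u) = 2*u
K(x) = 1
-80 + 84*K(F(5)) = -80 + 84*1 = -80 + 84 = 4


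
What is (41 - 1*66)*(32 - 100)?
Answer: 1700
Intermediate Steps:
(41 - 1*66)*(32 - 100) = (41 - 66)*(-68) = -25*(-68) = 1700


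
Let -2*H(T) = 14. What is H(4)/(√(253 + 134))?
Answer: -7*√43/129 ≈ -0.35583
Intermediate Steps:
H(T) = -7 (H(T) = -½*14 = -7)
H(4)/(√(253 + 134)) = -7/√(253 + 134) = -7*√43/129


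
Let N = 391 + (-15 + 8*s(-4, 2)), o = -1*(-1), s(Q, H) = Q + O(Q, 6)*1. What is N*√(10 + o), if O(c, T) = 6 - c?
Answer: 424*√11 ≈ 1406.2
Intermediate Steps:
s(Q, H) = 6 (s(Q, H) = Q + (6 - Q)*1 = Q + (6 - Q) = 6)
o = 1
N = 424 (N = 391 + (-15 + 8*6) = 391 + (-15 + 48) = 391 + 33 = 424)
N*√(10 + o) = 424*√(10 + 1) = 424*√11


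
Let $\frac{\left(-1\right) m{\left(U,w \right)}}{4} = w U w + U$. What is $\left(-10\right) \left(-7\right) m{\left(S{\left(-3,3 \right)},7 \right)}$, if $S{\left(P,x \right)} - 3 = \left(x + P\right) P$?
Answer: $-42000$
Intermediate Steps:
$S{\left(P,x \right)} = 3 + P \left(P + x\right)$ ($S{\left(P,x \right)} = 3 + \left(x + P\right) P = 3 + \left(P + x\right) P = 3 + P \left(P + x\right)$)
$m{\left(U,w \right)} = - 4 U - 4 U w^{2}$ ($m{\left(U,w \right)} = - 4 \left(w U w + U\right) = - 4 \left(U w w + U\right) = - 4 \left(U w^{2} + U\right) = - 4 \left(U + U w^{2}\right) = - 4 U - 4 U w^{2}$)
$\left(-10\right) \left(-7\right) m{\left(S{\left(-3,3 \right)},7 \right)} = \left(-10\right) \left(-7\right) \left(- 4 \left(3 + \left(-3\right)^{2} - 9\right) \left(1 + 7^{2}\right)\right) = 70 \left(- 4 \left(3 + 9 - 9\right) \left(1 + 49\right)\right) = 70 \left(\left(-4\right) 3 \cdot 50\right) = 70 \left(-600\right) = -42000$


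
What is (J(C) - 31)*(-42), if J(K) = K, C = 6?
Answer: 1050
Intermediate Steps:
(J(C) - 31)*(-42) = (6 - 31)*(-42) = -25*(-42) = 1050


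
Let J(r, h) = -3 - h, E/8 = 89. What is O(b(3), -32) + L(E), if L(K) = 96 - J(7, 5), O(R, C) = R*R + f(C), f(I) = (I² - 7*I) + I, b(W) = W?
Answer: 1329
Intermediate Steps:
E = 712 (E = 8*89 = 712)
f(I) = I² - 6*I
O(R, C) = R² + C*(-6 + C) (O(R, C) = R*R + C*(-6 + C) = R² + C*(-6 + C))
L(K) = 104 (L(K) = 96 - (-3 - 1*5) = 96 - (-3 - 5) = 96 - 1*(-8) = 96 + 8 = 104)
O(b(3), -32) + L(E) = (3² - 32*(-6 - 32)) + 104 = (9 - 32*(-38)) + 104 = (9 + 1216) + 104 = 1225 + 104 = 1329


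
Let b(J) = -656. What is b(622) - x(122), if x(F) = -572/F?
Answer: -39730/61 ≈ -651.31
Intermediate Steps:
b(622) - x(122) = -656 - (-572)/122 = -656 - 1*(-286/61) = -656 + 286/61 = -39730/61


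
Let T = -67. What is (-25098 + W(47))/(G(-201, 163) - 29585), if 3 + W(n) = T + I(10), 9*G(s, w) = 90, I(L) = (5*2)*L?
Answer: 25068/29575 ≈ 0.84761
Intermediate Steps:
I(L) = 10*L
G(s, w) = 10 (G(s, w) = (⅑)*90 = 10)
W(n) = 30 (W(n) = -3 + (-67 + 10*10) = -3 + (-67 + 100) = -3 + 33 = 30)
(-25098 + W(47))/(G(-201, 163) - 29585) = (-25098 + 30)/(10 - 29585) = -25068/(-29575) = -25068*(-1/29575) = 25068/29575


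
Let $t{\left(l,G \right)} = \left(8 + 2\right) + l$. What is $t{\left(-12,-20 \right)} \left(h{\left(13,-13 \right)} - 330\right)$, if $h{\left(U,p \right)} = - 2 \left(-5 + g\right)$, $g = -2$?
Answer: $632$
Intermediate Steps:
$t{\left(l,G \right)} = 10 + l$
$h{\left(U,p \right)} = 14$ ($h{\left(U,p \right)} = - 2 \left(-5 - 2\right) = \left(-2\right) \left(-7\right) = 14$)
$t{\left(-12,-20 \right)} \left(h{\left(13,-13 \right)} - 330\right) = \left(10 - 12\right) \left(14 - 330\right) = \left(-2\right) \left(-316\right) = 632$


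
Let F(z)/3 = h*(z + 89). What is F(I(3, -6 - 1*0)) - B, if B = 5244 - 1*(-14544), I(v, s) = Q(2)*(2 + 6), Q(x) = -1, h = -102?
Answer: -44574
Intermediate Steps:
I(v, s) = -8 (I(v, s) = -(2 + 6) = -1*8 = -8)
F(z) = -27234 - 306*z (F(z) = 3*(-102*(z + 89)) = 3*(-102*(89 + z)) = 3*(-9078 - 102*z) = -27234 - 306*z)
B = 19788 (B = 5244 + 14544 = 19788)
F(I(3, -6 - 1*0)) - B = (-27234 - 306*(-8)) - 1*19788 = (-27234 + 2448) - 19788 = -24786 - 19788 = -44574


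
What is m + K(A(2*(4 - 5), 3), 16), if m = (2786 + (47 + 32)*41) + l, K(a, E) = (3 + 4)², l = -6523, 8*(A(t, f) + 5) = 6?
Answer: -449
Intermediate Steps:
A(t, f) = -17/4 (A(t, f) = -5 + (⅛)*6 = -5 + ¾ = -17/4)
K(a, E) = 49 (K(a, E) = 7² = 49)
m = -498 (m = (2786 + (47 + 32)*41) - 6523 = (2786 + 79*41) - 6523 = (2786 + 3239) - 6523 = 6025 - 6523 = -498)
m + K(A(2*(4 - 5), 3), 16) = -498 + 49 = -449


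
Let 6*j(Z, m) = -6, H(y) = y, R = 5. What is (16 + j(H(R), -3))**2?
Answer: 225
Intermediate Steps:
j(Z, m) = -1 (j(Z, m) = (1/6)*(-6) = -1)
(16 + j(H(R), -3))**2 = (16 - 1)**2 = 15**2 = 225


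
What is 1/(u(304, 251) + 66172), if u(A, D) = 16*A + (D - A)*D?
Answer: 1/57733 ≈ 1.7321e-5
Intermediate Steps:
u(A, D) = 16*A + D*(D - A)
1/(u(304, 251) + 66172) = 1/((251² + 16*304 - 1*304*251) + 66172) = 1/((63001 + 4864 - 76304) + 66172) = 1/(-8439 + 66172) = 1/57733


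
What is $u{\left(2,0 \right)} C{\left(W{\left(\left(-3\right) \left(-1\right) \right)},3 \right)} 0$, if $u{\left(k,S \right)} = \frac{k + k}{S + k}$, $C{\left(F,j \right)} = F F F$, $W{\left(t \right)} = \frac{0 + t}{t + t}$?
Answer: $0$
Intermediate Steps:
$W{\left(t \right)} = \frac{1}{2}$ ($W{\left(t \right)} = \frac{t}{2 t} = t \frac{1}{2 t} = \frac{1}{2}$)
$C{\left(F,j \right)} = F^{3}$ ($C{\left(F,j \right)} = F^{2} F = F^{3}$)
$u{\left(k,S \right)} = \frac{2 k}{S + k}$
$u{\left(2,0 \right)} C{\left(W{\left(\left(-3\right) \left(-1\right) \right)},3 \right)} 0 = \frac{2 \cdot 2 \frac{1}{0 + 2}}{8} \cdot 0 = 2 \cdot 2 \cdot \frac{1}{2} \cdot \frac{1}{8} \cdot 0 = 2 \cdot \frac{1}{8} \cdot 0 = \frac{1}{4} \cdot 0 = 0$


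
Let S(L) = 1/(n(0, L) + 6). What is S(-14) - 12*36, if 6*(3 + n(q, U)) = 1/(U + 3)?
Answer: -85038/197 ≈ -431.67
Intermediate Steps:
n(q, U) = -3 + 1/(6*(3 + U)) (n(q, U) = -3 + 1/(6*(U + 3)) = -3 + 1/(6*(3 + U)))
S(L) = 1/(6 + (-53 - 18*L)/(6*(3 + L))) (S(L) = 1/((-53 - 18*L)/(6*(3 + L)) + 6) = 1/(6 + (-53 - 18*L)/(6*(3 + L))))
S(-14) - 12*36 = 6*(3 - 14)/(55 + 18*(-14)) - 12*36 = 6*(-11)/(55 - 252) - 432 = 6*(-11)/(-197) - 432 = 6*(-1/197)*(-11) - 432 = 66/197 - 432 = -85038/197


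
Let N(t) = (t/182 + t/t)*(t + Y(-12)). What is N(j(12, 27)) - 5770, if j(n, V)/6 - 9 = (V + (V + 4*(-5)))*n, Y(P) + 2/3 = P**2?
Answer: 9074902/273 ≈ 33241.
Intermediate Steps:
Y(P) = -2/3 + P**2
j(n, V) = 54 + 6*n*(-20 + 2*V) (j(n, V) = 54 + 6*((V + (V + 4*(-5)))*n) = 54 + 6*((V + (V - 20))*n) = 54 + 6*((V + (-20 + V))*n) = 54 + 6*((-20 + 2*V)*n) = 54 + 6*(n*(-20 + 2*V)) = 54 + 6*n*(-20 + 2*V))
N(t) = (1 + t/182)*(430/3 + t) (N(t) = (t/182 + t/t)*(t + (-2/3 + (-12)**2)) = (t*(1/182) + 1)*(t + (-2/3 + 144)) = (t/182 + 1)*(t + 430/3) = (1 + t/182)*(430/3 + t))
N(j(12, 27)) - 5770 = (430/3 + (54 - 120*12 + 12*27*12)**2/182 + 488*(54 - 120*12 + 12*27*12)/273) - 5770 = (430/3 + (54 - 1440 + 3888)**2/182 + 488*(54 - 1440 + 3888)/273) - 5770 = (430/3 + (1/182)*2502**2 + (488/273)*2502) - 5770 = (430/3 + (1/182)*6260004 + 406992/91) - 5770 = (430/3 + 3130002/91 + 406992/91) - 5770 = 10650112/273 - 5770 = 9074902/273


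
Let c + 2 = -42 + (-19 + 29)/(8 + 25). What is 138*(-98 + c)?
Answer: -215096/11 ≈ -19554.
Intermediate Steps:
c = -1442/33 (c = -2 + (-42 + (-19 + 29)/(8 + 25)) = -2 + (-42 + 10/33) = -2 - 1376/33 = -1442/33 ≈ -43.697)
138*(-98 + c) = 138*(-98 - 1442/33) = 138*(-4676/33) = -215096/11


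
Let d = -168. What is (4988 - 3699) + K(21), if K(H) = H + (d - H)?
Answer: 1121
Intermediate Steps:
K(H) = -168 (K(H) = H + (-168 - H) = -168)
(4988 - 3699) + K(21) = (4988 - 3699) - 168 = 1289 - 168 = 1121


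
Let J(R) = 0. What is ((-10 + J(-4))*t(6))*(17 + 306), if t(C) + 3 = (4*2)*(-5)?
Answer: 138890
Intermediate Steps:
t(C) = -43 (t(C) = -3 + (4*2)*(-5) = -3 + 8*(-5) = -3 - 40 = -43)
((-10 + J(-4))*t(6))*(17 + 306) = ((-10 + 0)*(-43))*(17 + 306) = -10*(-43)*323 = 430*323 = 138890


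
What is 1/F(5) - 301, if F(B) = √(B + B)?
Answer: -301 + √10/10 ≈ -300.68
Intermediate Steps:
F(B) = √2*√B (F(B) = √(2*B) = √2*√B)
1/F(5) - 301 = 1/(√2*√5) - 301 = 1/(√10) - 301 = √10/10 - 301 = -301 + √10/10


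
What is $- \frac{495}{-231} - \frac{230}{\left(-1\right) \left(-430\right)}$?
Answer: $\frac{484}{301} \approx 1.608$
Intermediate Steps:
$- \frac{495}{-231} - \frac{230}{\left(-1\right) \left(-430\right)} = \left(-495\right) \left(- \frac{1}{231}\right) - \frac{230}{430} = \frac{15}{7} - \frac{23}{43} = \frac{484}{301}$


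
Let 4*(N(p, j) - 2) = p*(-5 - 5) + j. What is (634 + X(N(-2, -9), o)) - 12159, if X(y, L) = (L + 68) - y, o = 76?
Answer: -45543/4 ≈ -11386.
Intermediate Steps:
N(p, j) = 2 - 5*p/2 + j/4 (N(p, j) = 2 + (p*(-5 - 5) + j)/4 = 2 + (p*(-10) + j)/4 = 2 + (-10*p + j)/4 = 2 + (j - 10*p)/4 = 2 + (-5*p/2 + j/4) = 2 - 5*p/2 + j/4)
X(y, L) = 68 + L - y (X(y, L) = (68 + L) - y = 68 + L - y)
(634 + X(N(-2, -9), o)) - 12159 = (634 + (68 + 76 - (2 - 5/2*(-2) + (¼)*(-9)))) - 12159 = (634 + (68 + 76 - (2 + 5 - 9/4))) - 12159 = (634 + (68 + 76 - 1*19/4)) - 12159 = (634 + (68 + 76 - 19/4)) - 12159 = (634 + 557/4) - 12159 = 3093/4 - 12159 = -45543/4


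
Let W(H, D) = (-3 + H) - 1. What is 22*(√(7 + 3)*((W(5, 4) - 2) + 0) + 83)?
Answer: 1826 - 22*√10 ≈ 1756.4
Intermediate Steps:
W(H, D) = -4 + H
22*(√(7 + 3)*((W(5, 4) - 2) + 0) + 83) = 22*(√(7 + 3)*(((-4 + 5) - 2) + 0) + 83) = 22*(√10*((1 - 2) + 0) + 83) = 22*(√10*(-1 + 0) + 83) = 22*(√10*(-1) + 83) = 22*(-√10 + 83) = 22*(83 - √10) = 1826 - 22*√10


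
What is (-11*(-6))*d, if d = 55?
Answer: 3630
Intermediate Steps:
(-11*(-6))*d = -11*(-6)*55 = 66*55 = 3630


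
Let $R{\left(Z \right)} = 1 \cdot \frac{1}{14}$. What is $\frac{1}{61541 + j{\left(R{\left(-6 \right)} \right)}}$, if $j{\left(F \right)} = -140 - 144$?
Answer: $\frac{1}{61257} \approx 1.6325 \cdot 10^{-5}$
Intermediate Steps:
$R{\left(Z \right)} = \frac{1}{14}$ ($R{\left(Z \right)} = 1 \cdot \frac{1}{14} = \frac{1}{14}$)
$j{\left(F \right)} = -284$
$\frac{1}{61541 + j{\left(R{\left(-6 \right)} \right)}} = \frac{1}{61541 - 284} = \frac{1}{61257}$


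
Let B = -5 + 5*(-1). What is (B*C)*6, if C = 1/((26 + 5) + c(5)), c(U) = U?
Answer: -5/3 ≈ -1.6667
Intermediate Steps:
B = -10 (B = -5 - 5 = -10)
C = 1/36 (C = 1/((26 + 5) + 5) = 1/(31 + 5) = 1/36 ≈ 0.027778)
(B*C)*6 = -10*1/36*6 = -5/18*6 = -5/3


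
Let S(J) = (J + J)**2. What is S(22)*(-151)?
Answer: -292336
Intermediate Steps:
S(J) = 4*J**2 (S(J) = (2*J)**2 = 4*J**2)
S(22)*(-151) = (4*22**2)*(-151) = (4*484)*(-151) = 1936*(-151) = -292336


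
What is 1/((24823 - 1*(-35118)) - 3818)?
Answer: 1/56123 ≈ 1.7818e-5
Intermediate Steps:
1/((24823 - 1*(-35118)) - 3818) = 1/((24823 + 35118) - 3818) = 1/(59941 - 3818) = 1/56123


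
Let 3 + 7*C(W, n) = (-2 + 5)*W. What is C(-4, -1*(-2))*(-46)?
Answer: 690/7 ≈ 98.571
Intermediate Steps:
C(W, n) = -3/7 + 3*W/7 (C(W, n) = -3/7 + ((-2 + 5)*W)/7 = -3/7 + (3*W)/7 = -3/7 + 3*W/7)
C(-4, -1*(-2))*(-46) = (-3/7 + (3/7)*(-4))*(-46) = (-3/7 - 12/7)*(-46) = -15/7*(-46) = 690/7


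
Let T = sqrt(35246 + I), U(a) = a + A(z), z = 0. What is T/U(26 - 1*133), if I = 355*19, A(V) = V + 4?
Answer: -sqrt(41991)/103 ≈ -1.9895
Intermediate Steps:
A(V) = 4 + V
I = 6745
U(a) = 4 + a (U(a) = a + (4 + 0) = a + 4 = 4 + a)
T = sqrt(41991) (T = sqrt(35246 + 6745) = sqrt(41991) ≈ 204.92)
T/U(26 - 1*133) = sqrt(41991)/(4 + (26 - 1*133)) = sqrt(41991)/(4 + (26 - 133)) = sqrt(41991)/(4 - 107) = sqrt(41991)/(-103) = sqrt(41991)*(-1/103) = -sqrt(41991)/103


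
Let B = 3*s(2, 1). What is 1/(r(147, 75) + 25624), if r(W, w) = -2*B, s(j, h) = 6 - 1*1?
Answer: 1/25594 ≈ 3.9072e-5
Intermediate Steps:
s(j, h) = 5 (s(j, h) = 6 - 1 = 5)
B = 15 (B = 3*5 = 15)
r(W, w) = -30 (r(W, w) = -2*15 = -30)
1/(r(147, 75) + 25624) = 1/(-30 + 25624) = 1/25594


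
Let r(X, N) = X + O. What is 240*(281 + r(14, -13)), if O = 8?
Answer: 72720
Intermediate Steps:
r(X, N) = 8 + X (r(X, N) = X + 8 = 8 + X)
240*(281 + r(14, -13)) = 240*(281 + (8 + 14)) = 240*(281 + 22) = 240*303 = 72720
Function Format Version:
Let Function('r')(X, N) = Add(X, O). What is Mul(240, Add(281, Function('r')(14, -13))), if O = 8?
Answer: 72720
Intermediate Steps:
Function('r')(X, N) = Add(8, X) (Function('r')(X, N) = Add(X, 8) = Add(8, X))
Mul(240, Add(281, Function('r')(14, -13))) = Mul(240, Add(281, Add(8, 14))) = Mul(240, Add(281, 22)) = Mul(240, 303) = 72720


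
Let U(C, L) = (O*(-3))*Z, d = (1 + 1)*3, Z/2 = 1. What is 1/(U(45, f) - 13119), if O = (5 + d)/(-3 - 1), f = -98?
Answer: -2/26205 ≈ -7.6321e-5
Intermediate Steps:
Z = 2 (Z = 2*1 = 2)
d = 6 (d = 2*3 = 6)
O = -11/4 (O = (5 + 6)/(-3 - 1) = 11/(-4) = 11*(-1/4) = -11/4 ≈ -2.7500)
U(C, L) = 33/2 (U(C, L) = -11/4*(-3)*2 = (33/4)*2 = 33/2)
1/(U(45, f) - 13119) = 1/(33/2 - 13119) = 1/(-26205/2) = -2/26205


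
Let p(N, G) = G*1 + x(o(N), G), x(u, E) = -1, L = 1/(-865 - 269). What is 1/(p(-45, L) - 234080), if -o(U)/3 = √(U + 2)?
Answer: -1134/265447855 ≈ -4.2720e-6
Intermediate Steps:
o(U) = -3*√(2 + U) (o(U) = -3*√(U + 2) = -3*√(2 + U))
L = -1/1134 (L = 1/(-1134) = -1/1134 ≈ -0.00088183)
p(N, G) = -1 + G (p(N, G) = G*1 - 1 = G - 1 = -1 + G)
1/(p(-45, L) - 234080) = 1/((-1 - 1/1134) - 234080) = 1/(-1135/1134 - 234080) = 1/(-265447855/1134) = -1134/265447855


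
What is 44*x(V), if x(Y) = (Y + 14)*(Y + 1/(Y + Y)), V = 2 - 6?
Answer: -1815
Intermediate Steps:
V = -4
x(Y) = (14 + Y)*(Y + 1/(2*Y))
44*x(V) = 44*(½ + (-4)² + 7/(-4) + 14*(-4)) = 44*(½ + 16 + 7*(-¼) - 56) = 44*(½ + 16 - 7/4 - 56) = 44*(-165/4) = -1815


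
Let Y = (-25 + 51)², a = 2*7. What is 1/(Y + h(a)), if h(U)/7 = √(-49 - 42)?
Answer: 52/35495 - 7*I*√91/461435 ≈ 0.001465 - 0.00014471*I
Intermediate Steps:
a = 14
h(U) = 7*I*√91 (h(U) = 7*√(-49 - 42) = 7*√(-91) = 7*(I*√91) = 7*I*√91)
Y = 676 (Y = 26² = 676)
1/(Y + h(a)) = 1/(676 + 7*I*√91)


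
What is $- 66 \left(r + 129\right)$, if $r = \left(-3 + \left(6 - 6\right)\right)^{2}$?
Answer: $-9108$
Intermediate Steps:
$r = 9$ ($r = \left(-3 + \left(6 - 6\right)\right)^{2} = \left(-3 + 0\right)^{2} = \left(-3\right)^{2} = 9$)
$- 66 \left(r + 129\right) = - 66 \left(9 + 129\right) = \left(-66\right) 138 = -9108$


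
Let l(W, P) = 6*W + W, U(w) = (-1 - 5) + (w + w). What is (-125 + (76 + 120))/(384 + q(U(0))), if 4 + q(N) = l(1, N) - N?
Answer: 71/393 ≈ 0.18066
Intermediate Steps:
U(w) = -6 + 2*w
l(W, P) = 7*W
q(N) = 3 - N (q(N) = -4 + (7*1 - N) = -4 + (7 - N) = 3 - N)
(-125 + (76 + 120))/(384 + q(U(0))) = (-125 + (76 + 120))/(384 + (3 - (-6 + 2*0))) = (-125 + 196)/(384 + (3 - (-6 + 0))) = 71/(384 + (3 - 1*(-6))) = 71/(384 + (3 + 6)) = 71/(384 + 9) = 71/393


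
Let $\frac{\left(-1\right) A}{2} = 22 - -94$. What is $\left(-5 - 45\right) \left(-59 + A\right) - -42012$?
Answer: $56562$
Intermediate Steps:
$A = -232$ ($A = - 2 \left(22 - -94\right) = - 2 \left(22 + 94\right) = \left(-2\right) 116 = -232$)
$\left(-5 - 45\right) \left(-59 + A\right) - -42012 = \left(-5 - 45\right) \left(-59 - 232\right) - -42012 = \left(-5 - 45\right) \left(-291\right) + 42012 = \left(-50\right) \left(-291\right) + 42012 = 14550 + 42012 = 56562$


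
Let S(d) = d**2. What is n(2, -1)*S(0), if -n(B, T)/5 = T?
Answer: 0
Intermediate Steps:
n(B, T) = -5*T
n(2, -1)*S(0) = -5*(-1)*0**2 = 5*0 = 0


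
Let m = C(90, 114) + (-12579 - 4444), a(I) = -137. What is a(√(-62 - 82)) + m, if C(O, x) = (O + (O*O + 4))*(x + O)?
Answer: 1654416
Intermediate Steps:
C(O, x) = (O + x)*(4 + O + O²) (C(O, x) = (O + (O² + 4))*(O + x) = (O + (4 + O²))*(O + x) = (4 + O + O²)*(O + x) = (O + x)*(4 + O + O²))
m = 1654553 (m = (90² + 90³ + 4*90 + 4*114 + 90*114 + 114*90²) + (-12579 - 4444) = (8100 + 729000 + 360 + 456 + 10260 + 114*8100) - 17023 = (8100 + 729000 + 360 + 456 + 10260 + 923400) - 17023 = 1671576 - 17023 = 1654553)
a(√(-62 - 82)) + m = -137 + 1654553 = 1654416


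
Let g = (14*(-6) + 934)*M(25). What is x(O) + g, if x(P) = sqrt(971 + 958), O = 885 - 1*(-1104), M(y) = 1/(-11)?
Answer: -850/11 + sqrt(1929) ≈ -33.352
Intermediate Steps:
M(y) = -1/11
O = 1989 (O = 885 + 1104 = 1989)
x(P) = sqrt(1929)
g = -850/11 (g = (14*(-6) + 934)*(-1/11) = (-84 + 934)*(-1/11) = 850*(-1/11) = -850/11 ≈ -77.273)
x(O) + g = sqrt(1929) - 850/11 = -850/11 + sqrt(1929)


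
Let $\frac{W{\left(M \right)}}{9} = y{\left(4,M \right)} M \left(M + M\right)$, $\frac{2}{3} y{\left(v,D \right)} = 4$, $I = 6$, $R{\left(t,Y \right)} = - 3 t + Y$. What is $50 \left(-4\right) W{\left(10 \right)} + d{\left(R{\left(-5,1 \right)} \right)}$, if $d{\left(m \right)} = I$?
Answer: $-2159994$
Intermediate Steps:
$R{\left(t,Y \right)} = Y - 3 t$
$y{\left(v,D \right)} = 6$ ($y{\left(v,D \right)} = \frac{3}{2} \cdot 4 = 6$)
$d{\left(m \right)} = 6$
$W{\left(M \right)} = 108 M^{2}$ ($W{\left(M \right)} = 9 \cdot 6 M \left(M + M\right) = 9 \cdot 6 M 2 M = 9 \cdot 12 M^{2} = 108 M^{2}$)
$50 \left(-4\right) W{\left(10 \right)} + d{\left(R{\left(-5,1 \right)} \right)} = 50 \left(-4\right) 108 \cdot 10^{2} + 6 = - 200 \cdot 108 \cdot 100 + 6 = \left(-200\right) 10800 + 6 = -2160000 + 6 = -2159994$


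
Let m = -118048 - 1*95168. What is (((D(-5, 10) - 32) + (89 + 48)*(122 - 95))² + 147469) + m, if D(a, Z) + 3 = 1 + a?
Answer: 13329853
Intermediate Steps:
D(a, Z) = -2 + a (D(a, Z) = -3 + (1 + a) = -2 + a)
m = -213216 (m = -118048 - 95168 = -213216)
(((D(-5, 10) - 32) + (89 + 48)*(122 - 95))² + 147469) + m = ((((-2 - 5) - 32) + (89 + 48)*(122 - 95))² + 147469) - 213216 = (((-7 - 32) + 137*27)² + 147469) - 213216 = ((-39 + 3699)² + 147469) - 213216 = (3660² + 147469) - 213216 = (13395600 + 147469) - 213216 = 13543069 - 213216 = 13329853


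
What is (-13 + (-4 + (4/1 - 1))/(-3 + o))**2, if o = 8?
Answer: 4356/25 ≈ 174.24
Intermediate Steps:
(-13 + (-4 + (4/1 - 1))/(-3 + o))**2 = (-13 + (-4 + (4/1 - 1))/(-3 + 8))**2 = (-13 + (-4 + (1*4 - 1))/5)**2 = (-13 + (-4 + (4 - 1))*(1/5))**2 = (-13 + (-4 + 3)*(1/5))**2 = (-13 - 1*1/5)**2 = (-13 - 1/5)**2 = (-66/5)**2 = 4356/25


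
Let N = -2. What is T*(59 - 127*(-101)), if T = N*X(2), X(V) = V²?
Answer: -103088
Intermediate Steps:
T = -8 (T = -2*2² = -2*4 = -8)
T*(59 - 127*(-101)) = -8*(59 - 127*(-101)) = -8*(59 + 12827) = -8*12886 = -103088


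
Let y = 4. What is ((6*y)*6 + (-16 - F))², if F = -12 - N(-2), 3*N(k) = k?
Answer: 174724/9 ≈ 19414.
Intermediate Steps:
N(k) = k/3
F = -34/3 (F = -12 - (-2)/3 = -12 - 1*(-⅔) = -12 + ⅔ = -34/3 ≈ -11.333)
((6*y)*6 + (-16 - F))² = ((6*4)*6 + (-16 - 1*(-34/3)))² = (24*6 + (-16 + 34/3))² = (144 - 14/3)² = (418/3)² = 174724/9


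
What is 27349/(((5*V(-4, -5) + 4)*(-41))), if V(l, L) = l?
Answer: 27349/656 ≈ 41.691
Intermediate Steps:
27349/(((5*V(-4, -5) + 4)*(-41))) = 27349/(((5*(-4) + 4)*(-41))) = 27349/(((-20 + 4)*(-41))) = 27349/((-16*(-41))) = 27349/656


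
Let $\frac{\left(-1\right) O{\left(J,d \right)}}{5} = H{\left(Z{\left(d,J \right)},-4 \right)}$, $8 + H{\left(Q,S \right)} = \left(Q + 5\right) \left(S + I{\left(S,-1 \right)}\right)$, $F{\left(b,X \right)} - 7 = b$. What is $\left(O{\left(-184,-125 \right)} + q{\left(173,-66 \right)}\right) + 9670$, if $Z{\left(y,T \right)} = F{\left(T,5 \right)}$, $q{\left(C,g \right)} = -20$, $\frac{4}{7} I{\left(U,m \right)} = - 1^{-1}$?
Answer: $4745$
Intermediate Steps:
$I{\left(U,m \right)} = - \frac{7}{4}$ ($I{\left(U,m \right)} = \frac{7 \left(- 1^{-1}\right)}{4} = \frac{7 \left(\left(-1\right) 1\right)}{4} = \frac{7}{4} \left(-1\right) = - \frac{7}{4}$)
$F{\left(b,X \right)} = 7 + b$
$Z{\left(y,T \right)} = 7 + T$
$H{\left(Q,S \right)} = -8 + \left(5 + Q\right) \left(- \frac{7}{4} + S\right)$ ($H{\left(Q,S \right)} = -8 + \left(Q + 5\right) \left(S - \frac{7}{4}\right) = -8 + \left(5 + Q\right) \left(- \frac{7}{4} + S\right)$)
$O{\left(J,d \right)} = 385 + \frac{115 J}{4}$ ($O{\left(J,d \right)} = - 5 \left(- \frac{67}{4} + 5 \left(-4\right) - \frac{7 \left(7 + J\right)}{4} + \left(7 + J\right) \left(-4\right)\right) = - 5 \left(- \frac{67}{4} - 20 - \left(\frac{49}{4} + \frac{7 J}{4}\right) - \left(28 + 4 J\right)\right) = - 5 \left(-77 - \frac{23 J}{4}\right) = 385 + \frac{115 J}{4}$)
$\left(O{\left(-184,-125 \right)} + q{\left(173,-66 \right)}\right) + 9670 = \left(\left(385 + \frac{115}{4} \left(-184\right)\right) - 20\right) + 9670 = \left(\left(385 - 5290\right) - 20\right) + 9670 = \left(-4905 - 20\right) + 9670 = -4925 + 9670 = 4745$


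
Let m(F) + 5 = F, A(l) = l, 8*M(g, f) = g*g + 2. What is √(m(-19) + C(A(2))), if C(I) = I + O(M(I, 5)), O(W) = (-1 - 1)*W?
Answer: I*√94/2 ≈ 4.8477*I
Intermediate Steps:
M(g, f) = ¼ + g²/8 (M(g, f) = (g*g + 2)/8 = (g² + 2)/8 = (2 + g²)/8 = ¼ + g²/8)
O(W) = -2*W
m(F) = -5 + F
C(I) = -½ + I - I²/4 (C(I) = I - 2*(¼ + I²/8) = I + (-½ - I²/4) = -½ + I - I²/4)
√(m(-19) + C(A(2))) = √((-5 - 19) + (-½ + 2 - ¼*2²)) = √(-24 + (-½ + 2 - ¼*4)) = √(-24 + (-½ + 2 - 1)) = √(-24 + ½) = √(-47/2) = I*√94/2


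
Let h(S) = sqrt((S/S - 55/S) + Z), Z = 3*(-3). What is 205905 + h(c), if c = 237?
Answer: 205905 + I*sqrt(462387)/237 ≈ 2.0591e+5 + 2.8692*I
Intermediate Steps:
Z = -9
h(S) = sqrt(-8 - 55/S) (h(S) = sqrt((S/S - 55/S) - 9) = sqrt((1 - 55/S) - 9) = sqrt(-8 - 55/S))
205905 + h(c) = 205905 + sqrt(-8 - 55/237) = 205905 + sqrt(-1951/237) = 205905 + I*sqrt(462387)/237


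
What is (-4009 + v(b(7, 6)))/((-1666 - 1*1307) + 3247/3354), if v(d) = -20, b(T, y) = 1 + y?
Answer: 13513266/9968195 ≈ 1.3556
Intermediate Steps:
(-4009 + v(b(7, 6)))/((-1666 - 1*1307) + 3247/3354) = (-4009 - 20)/((-1666 - 1*1307) + 3247/3354) = -4029/((-1666 - 1307) + 3247*(1/3354)) = -4029/(-2973 + 3247/3354) = -4029/(-9968195/3354) = -4029*(-3354/9968195) = 13513266/9968195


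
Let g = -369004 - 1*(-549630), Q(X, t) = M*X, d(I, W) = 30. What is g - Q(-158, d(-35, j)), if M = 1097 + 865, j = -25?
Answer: 490622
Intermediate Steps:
M = 1962
Q(X, t) = 1962*X
g = 180626 (g = -369004 + 549630 = 180626)
g - Q(-158, d(-35, j)) = 180626 - 1962*(-158) = 180626 - 1*(-309996) = 180626 + 309996 = 490622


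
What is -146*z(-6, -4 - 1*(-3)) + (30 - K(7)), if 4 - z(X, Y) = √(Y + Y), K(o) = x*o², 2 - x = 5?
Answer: -407 + 146*I*√2 ≈ -407.0 + 206.48*I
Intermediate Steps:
x = -3 (x = 2 - 1*5 = 2 - 5 = -3)
K(o) = -3*o²
z(X, Y) = 4 - √2*√Y (z(X, Y) = 4 - √(Y + Y) = 4 - √(2*Y) = 4 - √2*√Y)
-146*z(-6, -4 - 1*(-3)) + (30 - K(7)) = -146*(4 - √2*√(-4 - 1*(-3))) + (30 - (-3)*7²) = -146*(4 - √2*√(-4 + 3)) + (30 - (-3)*49) = -146*(4 - √2*√(-1)) + (30 - 1*(-147)) = -146*(4 - √2*I) + (30 + 147) = -146*(4 - I*√2) + 177 = (-584 + 146*I*√2) + 177 = -407 + 146*I*√2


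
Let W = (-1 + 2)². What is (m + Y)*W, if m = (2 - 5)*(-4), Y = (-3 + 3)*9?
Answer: 12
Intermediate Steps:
W = 1 (W = 1² = 1)
Y = 0 (Y = 0*9 = 0)
m = 12 (m = -3*(-4) = 12)
(m + Y)*W = (12 + 0)*1 = 12*1 = 12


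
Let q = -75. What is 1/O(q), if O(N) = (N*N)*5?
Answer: 1/28125 ≈ 3.5556e-5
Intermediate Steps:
O(N) = 5*N**2 (O(N) = N**2*5 = 5*N**2)
1/O(q) = 1/(5*(-75)**2) = 1/(5*5625) = 1/28125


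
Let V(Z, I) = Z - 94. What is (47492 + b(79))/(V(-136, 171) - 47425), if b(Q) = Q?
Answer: -15857/15885 ≈ -0.99824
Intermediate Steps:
V(Z, I) = -94 + Z
(47492 + b(79))/(V(-136, 171) - 47425) = (47492 + 79)/((-94 - 136) - 47425) = 47571/(-230 - 47425) = 47571/(-47655) = 47571*(-1/47655) = -15857/15885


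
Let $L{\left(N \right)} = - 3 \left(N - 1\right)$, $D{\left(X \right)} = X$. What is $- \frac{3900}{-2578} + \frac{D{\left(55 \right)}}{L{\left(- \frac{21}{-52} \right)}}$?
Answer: $\frac{3867890}{119877} \approx 32.266$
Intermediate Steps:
$L{\left(N \right)} = 3 - 3 N$ ($L{\left(N \right)} = - 3 \left(-1 + N\right) = 3 - 3 N$)
$- \frac{3900}{-2578} + \frac{D{\left(55 \right)}}{L{\left(- \frac{21}{-52} \right)}} = - \frac{3900}{-2578} + \frac{55}{3 - 3 \left(- \frac{21}{-52}\right)} = \left(-3900\right) \left(- \frac{1}{2578}\right) + \frac{55}{3 - 3 \left(\left(-21\right) \left(- \frac{1}{52}\right)\right)} = \frac{1950}{1289} + \frac{55}{3 - \frac{63}{52}} = \frac{1950}{1289} + \frac{55}{\frac{93}{52}} = \frac{1950}{1289} + 55 \cdot \frac{52}{93} = \frac{1950}{1289} + \frac{2860}{93} = \frac{3867890}{119877}$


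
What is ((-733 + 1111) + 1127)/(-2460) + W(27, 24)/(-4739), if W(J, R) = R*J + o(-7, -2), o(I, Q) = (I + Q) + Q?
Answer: -248549/333084 ≈ -0.74621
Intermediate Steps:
o(I, Q) = I + 2*Q
W(J, R) = -11 + J*R (W(J, R) = R*J + (-7 + 2*(-2)) = J*R + (-7 - 4) = J*R - 11 = -11 + J*R)
((-733 + 1111) + 1127)/(-2460) + W(27, 24)/(-4739) = ((-733 + 1111) + 1127)/(-2460) + (-11 + 27*24)/(-4739) = (378 + 1127)*(-1/2460) + (-11 + 648)*(-1/4739) = 1505*(-1/2460) + 637*(-1/4739) = -301/492 - 91/677 = -248549/333084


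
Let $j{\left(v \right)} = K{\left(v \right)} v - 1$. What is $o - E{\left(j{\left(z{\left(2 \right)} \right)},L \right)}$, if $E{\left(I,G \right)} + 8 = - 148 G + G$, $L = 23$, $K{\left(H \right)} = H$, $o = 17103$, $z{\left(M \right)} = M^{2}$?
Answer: $20492$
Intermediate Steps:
$j{\left(v \right)} = -1 + v^{2}$ ($j{\left(v \right)} = v v - 1 = v^{2} - 1 = -1 + v^{2}$)
$E{\left(I,G \right)} = -8 - 147 G$ ($E{\left(I,G \right)} = -8 + \left(- 148 G + G\right) = -8 - 147 G$)
$o - E{\left(j{\left(z{\left(2 \right)} \right)},L \right)} = 17103 - \left(-8 - 3381\right) = 17103 - -3389 = 17103 + 3389 = 20492$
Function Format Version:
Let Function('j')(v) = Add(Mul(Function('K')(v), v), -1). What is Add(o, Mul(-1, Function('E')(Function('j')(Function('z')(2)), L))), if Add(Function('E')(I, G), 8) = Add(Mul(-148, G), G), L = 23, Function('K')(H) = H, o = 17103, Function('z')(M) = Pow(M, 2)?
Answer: 20492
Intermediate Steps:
Function('j')(v) = Add(-1, Pow(v, 2)) (Function('j')(v) = Add(Mul(v, v), -1) = Add(Pow(v, 2), -1) = Add(-1, Pow(v, 2)))
Function('E')(I, G) = Add(-8, Mul(-147, G)) (Function('E')(I, G) = Add(-8, Add(Mul(-148, G), G)) = Add(-8, Mul(-147, G)))
Add(o, Mul(-1, Function('E')(Function('j')(Function('z')(2)), L))) = Add(17103, Mul(-1, Add(-8, Mul(-147, 23)))) = Add(17103, Mul(-1, Add(-8, -3381))) = Add(17103, Mul(-1, -3389)) = Add(17103, 3389) = 20492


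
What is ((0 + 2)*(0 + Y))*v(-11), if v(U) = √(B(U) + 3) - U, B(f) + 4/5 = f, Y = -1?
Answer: -22 - 4*I*√55/5 ≈ -22.0 - 5.933*I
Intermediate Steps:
B(f) = -⅘ + f
v(U) = √(11/5 + U) - U (v(U) = √((-⅘ + U) + 3) - U = √(11/5 + U) - U)
((0 + 2)*(0 + Y))*v(-11) = ((0 + 2)*(0 - 1))*(-1*(-11) + √(55 + 25*(-11))/5) = (2*(-1))*(11 + √(55 - 275)/5) = -2*(11 + √(-220)/5) = -2*(11 + (2*I*√55)/5) = -2*(11 + 2*I*√55/5) = -22 - 4*I*√55/5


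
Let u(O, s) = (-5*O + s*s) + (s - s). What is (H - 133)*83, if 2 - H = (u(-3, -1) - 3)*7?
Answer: -18426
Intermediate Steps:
u(O, s) = s**2 - 5*O (u(O, s) = (-5*O + s**2) + 0 = (s**2 - 5*O) + 0 = s**2 - 5*O)
H = -89 (H = 2 - (((-1)**2 - 5*(-3)) - 3)*7 = 2 - ((1 + 15) - 3)*7 = 2 - (16 - 3)*7 = 2 - 13*7 = 2 - 1*91 = 2 - 91 = -89)
(H - 133)*83 = (-89 - 133)*83 = -222*83 = -18426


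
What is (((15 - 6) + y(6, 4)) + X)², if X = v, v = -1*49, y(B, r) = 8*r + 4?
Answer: 16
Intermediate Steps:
y(B, r) = 4 + 8*r
v = -49
X = -49
(((15 - 6) + y(6, 4)) + X)² = (((15 - 6) + (4 + 8*4)) - 49)² = ((9 + (4 + 32)) - 49)² = ((9 + 36) - 49)² = (45 - 49)² = (-4)² = 16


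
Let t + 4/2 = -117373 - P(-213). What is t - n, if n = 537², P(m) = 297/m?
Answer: -28807725/71 ≈ -4.0574e+5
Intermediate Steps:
n = 288369
t = -8333526/71 (t = -2 + (-117373 - 297/(-213)) = -2 + (-117373 - 297*(-1)/213) = -2 + (-117373 - 1*(-99/71)) = -2 + (-117373 + 99/71) = -2 - 8333384/71 = -8333526/71 ≈ -1.1737e+5)
t - n = -8333526/71 - 1*288369 = -8333526/71 - 288369 = -28807725/71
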